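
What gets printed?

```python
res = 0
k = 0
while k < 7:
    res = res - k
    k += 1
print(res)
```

-21

k=0: res = 0-0 = 0
k=1: res = 0-1 = -1
k=2: res = (-1)-2 = -3
k=3: res = (-3)-3 = -6
k=4: res = (-6)-4 = -10
k=5: res = (-10)-5 = -15
k=6: res = (-15)-6 = -21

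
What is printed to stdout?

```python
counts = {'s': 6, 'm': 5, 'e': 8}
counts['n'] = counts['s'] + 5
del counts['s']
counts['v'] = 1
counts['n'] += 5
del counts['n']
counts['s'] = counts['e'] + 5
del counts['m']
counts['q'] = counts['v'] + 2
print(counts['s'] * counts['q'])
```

counts['n'] = counts['s']+5 = 11 → {'s': 6, 'm': 5, 'e': 8, 'n': 11}
del 's' → {'m': 5, 'e': 8, 'n': 11}
counts['v'] = 1 → {'m': 5, 'e': 8, 'n': 11, 'v': 1}
counts['n'] = 11+5 = 16 → {'m': 5, 'e': 8, 'n': 16, 'v': 1}
del 'n' → {'m': 5, 'e': 8, 'v': 1}
counts['s'] = counts['e']+5 = 13 → {'m': 5, 'e': 8, 'v': 1, 's': 13}
del 'm' → {'e': 8, 'v': 1, 's': 13}
counts['q'] = counts['v']+2 = 3 → {'e': 8, 'v': 1, 's': 13, 'q': 3}
counts['s']*counts['q'] = 13*3 = 39

39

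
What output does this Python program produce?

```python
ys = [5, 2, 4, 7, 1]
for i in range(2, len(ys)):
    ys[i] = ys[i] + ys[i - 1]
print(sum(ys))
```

i=2: ys[2] = 4+2 = 6 → [5, 2, 6, 7, 1]
i=3: ys[3] = 7+6 = 13 → [5, 2, 6, 13, 1]
i=4: ys[4] = 1+13 = 14 → [5, 2, 6, 13, 14]
sum = 40

40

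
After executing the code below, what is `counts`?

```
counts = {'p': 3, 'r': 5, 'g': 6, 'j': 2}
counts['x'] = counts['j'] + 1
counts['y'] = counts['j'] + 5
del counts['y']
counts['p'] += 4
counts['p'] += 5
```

counts['x'] = counts['j']+1 = 3 → {'p': 3, 'r': 5, 'g': 6, 'j': 2, 'x': 3}
counts['y'] = counts['j']+5 = 7 → {'p': 3, 'r': 5, 'g': 6, 'j': 2, 'x': 3, 'y': 7}
del 'y' → {'p': 3, 'r': 5, 'g': 6, 'j': 2, 'x': 3}
counts['p'] = 3+4 = 7 → {'p': 7, 'r': 5, 'g': 6, 'j': 2, 'x': 3}
counts['p'] = 7+5 = 12 → {'p': 12, 'r': 5, 'g': 6, 'j': 2, 'x': 3}

{'p': 12, 'r': 5, 'g': 6, 'j': 2, 'x': 3}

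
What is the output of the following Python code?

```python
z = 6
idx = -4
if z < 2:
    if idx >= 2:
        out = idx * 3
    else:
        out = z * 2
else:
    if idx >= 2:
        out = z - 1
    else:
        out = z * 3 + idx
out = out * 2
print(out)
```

z=6, idx=-4
z < 2 is False; idx >= 2 is False
→ out = z * 3 + idx = 14
out = 14*2 = 28

28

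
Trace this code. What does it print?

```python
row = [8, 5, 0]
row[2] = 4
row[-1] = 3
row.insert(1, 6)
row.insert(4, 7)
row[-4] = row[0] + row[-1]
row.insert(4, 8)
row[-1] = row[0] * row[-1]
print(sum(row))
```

95

row[2] = 4 → [8, 5, 4]
row[-1] = 3 → [8, 5, 3]
insert 6 at 1 → [8, 6, 5, 3]
insert 7 at 4 → [8, 6, 5, 3, 7]
row[-4] = row[0]+row[-1] = 8+7 = 15 → [8, 15, 5, 3, 7]
insert 8 at 4 → [8, 15, 5, 3, 8, 7]
row[-1] = row[0]*row[-1] = 8*7 = 56 → [8, 15, 5, 3, 8, 56]
sum = 95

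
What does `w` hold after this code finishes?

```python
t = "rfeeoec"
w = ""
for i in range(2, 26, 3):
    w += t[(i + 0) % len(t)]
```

i=2: add t[2]='e' → 'e'
i=5: add t[5]='e' → 'ee'
i=8: add t[1]='f' → 'eef'
i=11: add t[4]='o' → 'eefo'
i=14: add t[0]='r' → 'eefor'
i=17: add t[3]='e' → 'eefore'
i=20: add t[6]='c' → 'eeforec'
i=23: add t[2]='e' → 'eeforece'

'eeforece'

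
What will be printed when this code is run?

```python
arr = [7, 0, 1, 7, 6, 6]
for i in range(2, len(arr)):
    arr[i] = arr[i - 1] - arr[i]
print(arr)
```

[7, 0, -1, -8, -14, -20]

i=2: arr[2] = 0-1 = -1 → [7, 0, -1, 7, 6, 6]
i=3: arr[3] = (-1)-7 = -8 → [7, 0, -1, -8, 6, 6]
i=4: arr[4] = (-8)-6 = -14 → [7, 0, -1, -8, -14, 6]
i=5: arr[5] = (-14)-6 = -20 → [7, 0, -1, -8, -14, -20]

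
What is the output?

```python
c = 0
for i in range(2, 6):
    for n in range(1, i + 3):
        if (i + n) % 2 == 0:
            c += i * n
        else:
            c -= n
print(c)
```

i=2,n=1: odd sum, c = 0-1 = -1
i=2,n=2: even sum, c = (-1)+4 = 3
i=2,n=3: odd sum, c = 3-3 = 0
i=2,n=4: even sum, c = 0+8 = 8
i=3,n=1: even sum, c = 8+3 = 11
i=3,n=2: odd sum, c = 11-2 = 9
i=3,n=3: even sum, c = 9+9 = 18
i=3,n=4: odd sum, c = 18-4 = 14
i=3,n=5: even sum, c = 14+15 = 29
i=4,n=1: odd sum, c = 29-1 = 28
i=4,n=2: even sum, c = 28+8 = 36
i=4,n=3: odd sum, c = 36-3 = 33
i=4,n=4: even sum, c = 33+16 = 49
i=4,n=5: odd sum, c = 49-5 = 44
i=4,n=6: even sum, c = 44+24 = 68
i=5,n=1: even sum, c = 68+5 = 73
i=5,n=2: odd sum, c = 73-2 = 71
i=5,n=3: even sum, c = 71+15 = 86
i=5,n=4: odd sum, c = 86-4 = 82
i=5,n=5: even sum, c = 82+25 = 107
i=5,n=6: odd sum, c = 107-6 = 101
i=5,n=7: even sum, c = 101+35 = 136

136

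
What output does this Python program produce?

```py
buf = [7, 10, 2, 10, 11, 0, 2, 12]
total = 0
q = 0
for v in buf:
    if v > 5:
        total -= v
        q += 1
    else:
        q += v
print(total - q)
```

v=7: >5, total = 0-7 = -7; q=1
v=10: >5, total = (-7)-10 = -17; q=2
v=2: not >5; q=4
v=10: >5, total = (-17)-10 = -27; q=5
v=11: >5, total = (-27)-11 = -38; q=6
v=0: not >5; q=6
v=2: not >5; q=8
v=12: >5, total = (-38)-12 = -50; q=9
total-q = (-50)-9 = -59

-59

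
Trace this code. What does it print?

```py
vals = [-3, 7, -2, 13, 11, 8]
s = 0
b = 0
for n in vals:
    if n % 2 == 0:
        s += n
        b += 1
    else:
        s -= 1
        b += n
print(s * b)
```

n=-3: not even, s = 0-1 = -1; b=-3
n=7: not even, s = (-1)-1 = -2; b=4
n=-2: even, s = (-2)+(-2) = -4; b=5
n=13: not even, s = (-4)-1 = -5; b=18
n=11: not even, s = (-5)-1 = -6; b=29
n=8: even, s = (-6)+8 = 2; b=30
s*b = 2*30 = 60

60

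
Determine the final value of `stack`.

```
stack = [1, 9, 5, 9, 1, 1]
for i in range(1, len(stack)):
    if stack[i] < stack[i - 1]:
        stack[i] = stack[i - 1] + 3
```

i=1: 9>=1, unchanged → [1, 9, 5, 9, 1, 1]
i=2: 5<9, stack[2] = 9+3 = 12 → [1, 9, 12, 9, 1, 1]
i=3: 9<12, stack[3] = 12+3 = 15 → [1, 9, 12, 15, 1, 1]
i=4: 1<15, stack[4] = 15+3 = 18 → [1, 9, 12, 15, 18, 1]
i=5: 1<18, stack[5] = 18+3 = 21 → [1, 9, 12, 15, 18, 21]

[1, 9, 12, 15, 18, 21]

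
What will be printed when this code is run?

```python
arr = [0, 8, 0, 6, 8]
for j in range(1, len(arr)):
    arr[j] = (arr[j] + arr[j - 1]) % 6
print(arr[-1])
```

j=1: arr[1] = (8+0)%6 = 2 → [0, 2, 0, 6, 8]
j=2: arr[2] = (0+2)%6 = 2 → [0, 2, 2, 6, 8]
j=3: arr[3] = (6+2)%6 = 2 → [0, 2, 2, 2, 8]
j=4: arr[4] = (8+2)%6 = 4 → [0, 2, 2, 2, 4]

4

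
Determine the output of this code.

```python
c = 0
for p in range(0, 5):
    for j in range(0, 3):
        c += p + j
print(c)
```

45

p=0,j=0: c = 0+0 = 0
p=0,j=1: c = 0+1 = 1
p=0,j=2: c = 1+2 = 3
p=1,j=0: c = 3+1 = 4
p=1,j=1: c = 4+2 = 6
p=1,j=2: c = 6+3 = 9
p=2,j=0: c = 9+2 = 11
p=2,j=1: c = 11+3 = 14
p=2,j=2: c = 14+4 = 18
p=3,j=0: c = 18+3 = 21
p=3,j=1: c = 21+4 = 25
p=3,j=2: c = 25+5 = 30
p=4,j=0: c = 30+4 = 34
p=4,j=1: c = 34+5 = 39
p=4,j=2: c = 39+6 = 45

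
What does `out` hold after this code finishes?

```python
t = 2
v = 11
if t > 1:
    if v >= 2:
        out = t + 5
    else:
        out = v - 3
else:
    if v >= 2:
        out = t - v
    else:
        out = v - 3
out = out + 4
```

11

t=2, v=11
t > 1 is True; v >= 2 is True
→ out = t + 5 = 7
out = 7+4 = 11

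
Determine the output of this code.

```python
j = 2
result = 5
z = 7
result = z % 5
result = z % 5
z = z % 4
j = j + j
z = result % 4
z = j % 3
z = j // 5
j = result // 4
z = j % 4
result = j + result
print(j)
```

0

result = 7%5 = 2
result = 7%5 = 2
z = 7%4 = 3
j = 2+2 = 4
z = 2%4 = 2
z = 4%3 = 1
z = 4//5 = 0
j = 2//4 = 0
z = 0%4 = 0
result = 0+2 = 2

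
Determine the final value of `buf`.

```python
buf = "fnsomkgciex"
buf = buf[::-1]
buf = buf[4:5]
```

'g'

reverse → 'xeicgkmosnf'
slice [4:5] → 'g'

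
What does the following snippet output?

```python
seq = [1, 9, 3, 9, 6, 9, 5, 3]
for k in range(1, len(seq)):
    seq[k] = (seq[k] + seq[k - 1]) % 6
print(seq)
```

k=1: seq[1] = (9+1)%6 = 4 → [1, 4, 3, 9, 6, 9, 5, 3]
k=2: seq[2] = (3+4)%6 = 1 → [1, 4, 1, 9, 6, 9, 5, 3]
k=3: seq[3] = (9+1)%6 = 4 → [1, 4, 1, 4, 6, 9, 5, 3]
k=4: seq[4] = (6+4)%6 = 4 → [1, 4, 1, 4, 4, 9, 5, 3]
k=5: seq[5] = (9+4)%6 = 1 → [1, 4, 1, 4, 4, 1, 5, 3]
k=6: seq[6] = (5+1)%6 = 0 → [1, 4, 1, 4, 4, 1, 0, 3]
k=7: seq[7] = (3+0)%6 = 3 → [1, 4, 1, 4, 4, 1, 0, 3]

[1, 4, 1, 4, 4, 1, 0, 3]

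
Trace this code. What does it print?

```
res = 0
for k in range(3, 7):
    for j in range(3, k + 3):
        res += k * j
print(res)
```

k=3,j=3: res = 0+9 = 9
k=3,j=4: res = 9+12 = 21
k=3,j=5: res = 21+15 = 36
k=4,j=3: res = 36+12 = 48
k=4,j=4: res = 48+16 = 64
k=4,j=5: res = 64+20 = 84
k=4,j=6: res = 84+24 = 108
k=5,j=3: res = 108+15 = 123
k=5,j=4: res = 123+20 = 143
k=5,j=5: res = 143+25 = 168
k=5,j=6: res = 168+30 = 198
k=5,j=7: res = 198+35 = 233
k=6,j=3: res = 233+18 = 251
k=6,j=4: res = 251+24 = 275
k=6,j=5: res = 275+30 = 305
k=6,j=6: res = 305+36 = 341
k=6,j=7: res = 341+42 = 383
k=6,j=8: res = 383+48 = 431

431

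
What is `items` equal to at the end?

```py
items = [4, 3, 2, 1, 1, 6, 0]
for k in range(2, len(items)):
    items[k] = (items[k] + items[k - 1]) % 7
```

[4, 3, 5, 6, 0, 6, 6]

k=2: items[2] = (2+3)%7 = 5 → [4, 3, 5, 1, 1, 6, 0]
k=3: items[3] = (1+5)%7 = 6 → [4, 3, 5, 6, 1, 6, 0]
k=4: items[4] = (1+6)%7 = 0 → [4, 3, 5, 6, 0, 6, 0]
k=5: items[5] = (6+0)%7 = 6 → [4, 3, 5, 6, 0, 6, 0]
k=6: items[6] = (0+6)%7 = 6 → [4, 3, 5, 6, 0, 6, 6]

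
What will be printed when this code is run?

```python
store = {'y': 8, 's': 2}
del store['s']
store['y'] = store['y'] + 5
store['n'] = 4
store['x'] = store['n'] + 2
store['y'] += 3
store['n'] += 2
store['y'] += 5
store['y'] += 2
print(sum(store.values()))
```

del 's' → {'y': 8}
store['y'] = store['y']+5 = 13 → {'y': 13}
store['n'] = 4 → {'y': 13, 'n': 4}
store['x'] = store['n']+2 = 6 → {'y': 13, 'n': 4, 'x': 6}
store['y'] = 13+3 = 16 → {'y': 16, 'n': 4, 'x': 6}
store['n'] = 4+2 = 6 → {'y': 16, 'n': 6, 'x': 6}
store['y'] = 16+5 = 21 → {'y': 21, 'n': 6, 'x': 6}
store['y'] = 21+2 = 23 → {'y': 23, 'n': 6, 'x': 6}
sum of values = 35

35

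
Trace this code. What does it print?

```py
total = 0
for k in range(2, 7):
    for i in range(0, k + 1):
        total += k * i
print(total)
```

265

k=2,i=0: total = 0+0 = 0
k=2,i=1: total = 0+2 = 2
k=2,i=2: total = 2+4 = 6
k=3,i=0: total = 6+0 = 6
k=3,i=1: total = 6+3 = 9
k=3,i=2: total = 9+6 = 15
k=3,i=3: total = 15+9 = 24
k=4,i=0: total = 24+0 = 24
k=4,i=1: total = 24+4 = 28
k=4,i=2: total = 28+8 = 36
k=4,i=3: total = 36+12 = 48
k=4,i=4: total = 48+16 = 64
k=5,i=0: total = 64+0 = 64
k=5,i=1: total = 64+5 = 69
k=5,i=2: total = 69+10 = 79
k=5,i=3: total = 79+15 = 94
k=5,i=4: total = 94+20 = 114
k=5,i=5: total = 114+25 = 139
k=6,i=0: total = 139+0 = 139
k=6,i=1: total = 139+6 = 145
k=6,i=2: total = 145+12 = 157
k=6,i=3: total = 157+18 = 175
k=6,i=4: total = 175+24 = 199
k=6,i=5: total = 199+30 = 229
k=6,i=6: total = 229+36 = 265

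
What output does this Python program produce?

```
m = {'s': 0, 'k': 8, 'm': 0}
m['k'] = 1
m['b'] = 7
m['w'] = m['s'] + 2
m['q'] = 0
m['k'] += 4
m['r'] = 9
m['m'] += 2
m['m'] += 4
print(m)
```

m['k'] = 1 → {'s': 0, 'k': 1, 'm': 0}
m['b'] = 7 → {'s': 0, 'k': 1, 'm': 0, 'b': 7}
m['w'] = m['s']+2 = 2 → {'s': 0, 'k': 1, 'm': 0, 'b': 7, 'w': 2}
m['q'] = 0 → {'s': 0, 'k': 1, 'm': 0, 'b': 7, 'w': 2, 'q': 0}
m['k'] = 1+4 = 5 → {'s': 0, 'k': 5, 'm': 0, 'b': 7, 'w': 2, 'q': 0}
m['r'] = 9 → {'s': 0, 'k': 5, 'm': 0, 'b': 7, 'w': 2, 'q': 0, 'r': 9}
m['m'] = 0+2 = 2 → {'s': 0, 'k': 5, 'm': 2, 'b': 7, 'w': 2, 'q': 0, 'r': 9}
m['m'] = 2+4 = 6 → {'s': 0, 'k': 5, 'm': 6, 'b': 7, 'w': 2, 'q': 0, 'r': 9}

{'s': 0, 'k': 5, 'm': 6, 'b': 7, 'w': 2, 'q': 0, 'r': 9}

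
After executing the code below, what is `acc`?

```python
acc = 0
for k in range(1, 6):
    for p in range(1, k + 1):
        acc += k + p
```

k=1,p=1: acc = 0+2 = 2
k=2,p=1: acc = 2+3 = 5
k=2,p=2: acc = 5+4 = 9
k=3,p=1: acc = 9+4 = 13
k=3,p=2: acc = 13+5 = 18
k=3,p=3: acc = 18+6 = 24
k=4,p=1: acc = 24+5 = 29
k=4,p=2: acc = 29+6 = 35
k=4,p=3: acc = 35+7 = 42
k=4,p=4: acc = 42+8 = 50
k=5,p=1: acc = 50+6 = 56
k=5,p=2: acc = 56+7 = 63
k=5,p=3: acc = 63+8 = 71
k=5,p=4: acc = 71+9 = 80
k=5,p=5: acc = 80+10 = 90

90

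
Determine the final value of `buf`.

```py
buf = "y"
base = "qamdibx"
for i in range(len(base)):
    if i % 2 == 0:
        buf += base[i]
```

'yqmix'

i=0: add 'q' → 'yq'
i=1: skip
i=2: add 'm' → 'yqm'
i=3: skip
i=4: add 'i' → 'yqmi'
i=5: skip
i=6: add 'x' → 'yqmix'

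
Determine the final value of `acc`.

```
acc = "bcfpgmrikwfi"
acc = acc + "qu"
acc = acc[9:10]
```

+ 'qu' → 'bcfpgmrikwfiqu'
slice [9:10] → 'w'

'w'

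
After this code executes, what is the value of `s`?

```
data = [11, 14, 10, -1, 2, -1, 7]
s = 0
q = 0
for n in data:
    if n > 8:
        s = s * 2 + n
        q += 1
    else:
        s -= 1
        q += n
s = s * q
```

780

n=11: >8, s = 0*2+11 = 11; q=1
n=14: >8, s = 11*2+14 = 36; q=2
n=10: >8, s = 36*2+10 = 82; q=3
n=-1: not >8, s = 82-1 = 81; q=2
n=2: not >8, s = 81-1 = 80; q=4
n=-1: not >8, s = 80-1 = 79; q=3
n=7: not >8, s = 79-1 = 78; q=10
s*q = 78*10 = 780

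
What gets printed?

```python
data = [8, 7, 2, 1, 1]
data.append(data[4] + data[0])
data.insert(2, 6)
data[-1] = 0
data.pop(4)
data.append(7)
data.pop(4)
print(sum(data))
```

30

append data[4]+data[0] = 1+8 = 9 → [8, 7, 2, 1, 1, 9]
insert 6 at 2 → [8, 7, 6, 2, 1, 1, 9]
data[-1] = 0 → [8, 7, 6, 2, 1, 1, 0]
pop(4) removes 1 → [8, 7, 6, 2, 1, 0]
append 7 → [8, 7, 6, 2, 1, 0, 7]
pop(4) removes 1 → [8, 7, 6, 2, 0, 7]
sum = 30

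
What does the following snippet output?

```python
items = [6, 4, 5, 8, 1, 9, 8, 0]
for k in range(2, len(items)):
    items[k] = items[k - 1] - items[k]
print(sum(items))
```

-83

k=2: items[2] = 4-5 = -1 → [6, 4, -1, 8, 1, 9, 8, 0]
k=3: items[3] = (-1)-8 = -9 → [6, 4, -1, -9, 1, 9, 8, 0]
k=4: items[4] = (-9)-1 = -10 → [6, 4, -1, -9, -10, 9, 8, 0]
k=5: items[5] = (-10)-9 = -19 → [6, 4, -1, -9, -10, -19, 8, 0]
k=6: items[6] = (-19)-8 = -27 → [6, 4, -1, -9, -10, -19, -27, 0]
k=7: items[7] = (-27)-0 = -27 → [6, 4, -1, -9, -10, -19, -27, -27]
sum = -83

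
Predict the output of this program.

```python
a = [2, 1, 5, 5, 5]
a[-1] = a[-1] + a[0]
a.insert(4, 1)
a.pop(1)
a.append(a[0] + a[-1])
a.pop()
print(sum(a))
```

20

a[-1] = a[-1]+a[0] = 5+2 = 7 → [2, 1, 5, 5, 7]
insert 1 at 4 → [2, 1, 5, 5, 1, 7]
pop(1) removes 1 → [2, 5, 5, 1, 7]
append a[0]+a[-1] = 2+7 = 9 → [2, 5, 5, 1, 7, 9]
pop() removes 9 → [2, 5, 5, 1, 7]
sum = 20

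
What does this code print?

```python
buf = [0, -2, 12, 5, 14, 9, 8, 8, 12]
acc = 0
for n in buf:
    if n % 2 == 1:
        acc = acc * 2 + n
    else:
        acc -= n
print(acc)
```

-77

n=0: not odd, acc = 0-0 = 0
n=-2: not odd, acc = 0-(-2) = 2
n=12: not odd, acc = 2-12 = -10
n=5: odd, acc = (-10)*2+5 = -15
n=14: not odd, acc = (-15)-14 = -29
n=9: odd, acc = (-29)*2+9 = -49
n=8: not odd, acc = (-49)-8 = -57
n=8: not odd, acc = (-57)-8 = -65
n=12: not odd, acc = (-65)-12 = -77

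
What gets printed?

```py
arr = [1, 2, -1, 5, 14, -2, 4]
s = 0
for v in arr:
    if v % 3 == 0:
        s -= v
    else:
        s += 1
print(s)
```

7

v=1: not %3==0, s = 0+1 = 1
v=2: not %3==0, s = 1+1 = 2
v=-1: not %3==0, s = 2+1 = 3
v=5: not %3==0, s = 3+1 = 4
v=14: not %3==0, s = 4+1 = 5
v=-2: not %3==0, s = 5+1 = 6
v=4: not %3==0, s = 6+1 = 7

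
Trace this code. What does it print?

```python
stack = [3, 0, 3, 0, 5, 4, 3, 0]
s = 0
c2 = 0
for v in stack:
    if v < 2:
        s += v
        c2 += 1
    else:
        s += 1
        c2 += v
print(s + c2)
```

26

v=3: not <2, s = 0+1 = 1; c2=3
v=0: <2, s = 1+0 = 1; c2=4
v=3: not <2, s = 1+1 = 2; c2=7
v=0: <2, s = 2+0 = 2; c2=8
v=5: not <2, s = 2+1 = 3; c2=13
v=4: not <2, s = 3+1 = 4; c2=17
v=3: not <2, s = 4+1 = 5; c2=20
v=0: <2, s = 5+0 = 5; c2=21
s+c2 = 5+21 = 26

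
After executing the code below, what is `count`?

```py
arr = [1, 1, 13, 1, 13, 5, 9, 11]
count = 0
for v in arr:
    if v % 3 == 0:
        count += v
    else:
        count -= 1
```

v=1: not %3==0, count = 0-1 = -1
v=1: not %3==0, count = (-1)-1 = -2
v=13: not %3==0, count = (-2)-1 = -3
v=1: not %3==0, count = (-3)-1 = -4
v=13: not %3==0, count = (-4)-1 = -5
v=5: not %3==0, count = (-5)-1 = -6
v=9: %3==0, count = (-6)+9 = 3
v=11: not %3==0, count = 3-1 = 2

2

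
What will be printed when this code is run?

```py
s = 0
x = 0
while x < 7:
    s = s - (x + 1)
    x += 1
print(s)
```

x=0: s = 0-1 = -1
x=1: s = (-1)-2 = -3
x=2: s = (-3)-3 = -6
x=3: s = (-6)-4 = -10
x=4: s = (-10)-5 = -15
x=5: s = (-15)-6 = -21
x=6: s = (-21)-7 = -28

-28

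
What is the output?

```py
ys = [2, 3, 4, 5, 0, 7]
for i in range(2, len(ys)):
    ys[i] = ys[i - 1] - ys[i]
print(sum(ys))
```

i=2: ys[2] = 3-4 = -1 → [2, 3, -1, 5, 0, 7]
i=3: ys[3] = (-1)-5 = -6 → [2, 3, -1, -6, 0, 7]
i=4: ys[4] = (-6)-0 = -6 → [2, 3, -1, -6, -6, 7]
i=5: ys[5] = (-6)-7 = -13 → [2, 3, -1, -6, -6, -13]
sum = -21

-21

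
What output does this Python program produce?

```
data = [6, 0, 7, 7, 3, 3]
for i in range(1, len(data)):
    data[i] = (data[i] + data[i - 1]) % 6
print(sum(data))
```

16

i=1: data[1] = (0+6)%6 = 0 → [6, 0, 7, 7, 3, 3]
i=2: data[2] = (7+0)%6 = 1 → [6, 0, 1, 7, 3, 3]
i=3: data[3] = (7+1)%6 = 2 → [6, 0, 1, 2, 3, 3]
i=4: data[4] = (3+2)%6 = 5 → [6, 0, 1, 2, 5, 3]
i=5: data[5] = (3+5)%6 = 2 → [6, 0, 1, 2, 5, 2]
sum = 16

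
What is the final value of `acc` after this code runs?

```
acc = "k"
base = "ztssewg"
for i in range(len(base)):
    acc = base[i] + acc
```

'gwesstzk'

i=0: prepend 'z' → 'zk'
i=1: prepend 't' → 'tzk'
i=2: prepend 's' → 'stzk'
i=3: prepend 's' → 'sstzk'
i=4: prepend 'e' → 'esstzk'
i=5: prepend 'w' → 'wesstzk'
i=6: prepend 'g' → 'gwesstzk'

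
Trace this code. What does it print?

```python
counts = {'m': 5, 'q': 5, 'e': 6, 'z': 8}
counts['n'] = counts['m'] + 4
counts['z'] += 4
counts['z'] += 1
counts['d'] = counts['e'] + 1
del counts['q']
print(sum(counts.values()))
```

counts['n'] = counts['m']+4 = 9 → {'m': 5, 'q': 5, 'e': 6, 'z': 8, 'n': 9}
counts['z'] = 8+4 = 12 → {'m': 5, 'q': 5, 'e': 6, 'z': 12, 'n': 9}
counts['z'] = 12+1 = 13 → {'m': 5, 'q': 5, 'e': 6, 'z': 13, 'n': 9}
counts['d'] = counts['e']+1 = 7 → {'m': 5, 'q': 5, 'e': 6, 'z': 13, 'n': 9, 'd': 7}
del 'q' → {'m': 5, 'e': 6, 'z': 13, 'n': 9, 'd': 7}
sum of values = 40

40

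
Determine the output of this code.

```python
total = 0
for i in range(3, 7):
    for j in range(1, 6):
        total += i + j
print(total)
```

150

i=3,j=1: total = 0+4 = 4
i=3,j=2: total = 4+5 = 9
i=3,j=3: total = 9+6 = 15
i=3,j=4: total = 15+7 = 22
i=3,j=5: total = 22+8 = 30
i=4,j=1: total = 30+5 = 35
i=4,j=2: total = 35+6 = 41
i=4,j=3: total = 41+7 = 48
i=4,j=4: total = 48+8 = 56
i=4,j=5: total = 56+9 = 65
i=5,j=1: total = 65+6 = 71
i=5,j=2: total = 71+7 = 78
i=5,j=3: total = 78+8 = 86
i=5,j=4: total = 86+9 = 95
i=5,j=5: total = 95+10 = 105
i=6,j=1: total = 105+7 = 112
i=6,j=2: total = 112+8 = 120
i=6,j=3: total = 120+9 = 129
i=6,j=4: total = 129+10 = 139
i=6,j=5: total = 139+11 = 150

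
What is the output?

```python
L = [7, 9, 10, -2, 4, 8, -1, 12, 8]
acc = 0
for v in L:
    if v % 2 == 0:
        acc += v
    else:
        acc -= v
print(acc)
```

v=7: not even, acc = 0-7 = -7
v=9: not even, acc = (-7)-9 = -16
v=10: even, acc = (-16)+10 = -6
v=-2: even, acc = (-6)+(-2) = -8
v=4: even, acc = (-8)+4 = -4
v=8: even, acc = (-4)+8 = 4
v=-1: not even, acc = 4-(-1) = 5
v=12: even, acc = 5+12 = 17
v=8: even, acc = 17+8 = 25

25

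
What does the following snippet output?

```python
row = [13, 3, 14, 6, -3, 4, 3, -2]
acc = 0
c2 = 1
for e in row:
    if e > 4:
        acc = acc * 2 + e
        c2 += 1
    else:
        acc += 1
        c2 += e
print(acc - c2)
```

85

e=13: >4, acc = 0*2+13 = 13; c2=2
e=3: not >4, acc = 13+1 = 14; c2=5
e=14: >4, acc = 14*2+14 = 42; c2=6
e=6: >4, acc = 42*2+6 = 90; c2=7
e=-3: not >4, acc = 90+1 = 91; c2=4
e=4: not >4, acc = 91+1 = 92; c2=8
e=3: not >4, acc = 92+1 = 93; c2=11
e=-2: not >4, acc = 93+1 = 94; c2=9
acc-c2 = 94-9 = 85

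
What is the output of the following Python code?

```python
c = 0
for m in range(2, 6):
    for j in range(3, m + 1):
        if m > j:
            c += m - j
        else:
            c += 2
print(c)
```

10

m=3,j=3: not 3>3, c = 0+2 = 2
m=4,j=3: 4>3, c = 2+1 = 3
m=4,j=4: not 4>4, c = 3+2 = 5
m=5,j=3: 5>3, c = 5+2 = 7
m=5,j=4: 5>4, c = 7+1 = 8
m=5,j=5: not 5>5, c = 8+2 = 10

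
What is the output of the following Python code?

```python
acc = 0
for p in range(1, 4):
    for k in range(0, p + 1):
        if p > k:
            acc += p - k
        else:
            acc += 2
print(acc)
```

p=1,k=0: 1>0, acc = 0+1 = 1
p=1,k=1: not 1>1, acc = 1+2 = 3
p=2,k=0: 2>0, acc = 3+2 = 5
p=2,k=1: 2>1, acc = 5+1 = 6
p=2,k=2: not 2>2, acc = 6+2 = 8
p=3,k=0: 3>0, acc = 8+3 = 11
p=3,k=1: 3>1, acc = 11+2 = 13
p=3,k=2: 3>2, acc = 13+1 = 14
p=3,k=3: not 3>3, acc = 14+2 = 16

16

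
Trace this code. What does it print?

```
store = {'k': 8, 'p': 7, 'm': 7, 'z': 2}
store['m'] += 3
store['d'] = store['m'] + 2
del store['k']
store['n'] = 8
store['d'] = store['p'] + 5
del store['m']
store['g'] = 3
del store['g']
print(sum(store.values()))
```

store['m'] = 7+3 = 10 → {'k': 8, 'p': 7, 'm': 10, 'z': 2}
store['d'] = store['m']+2 = 12 → {'k': 8, 'p': 7, 'm': 10, 'z': 2, 'd': 12}
del 'k' → {'p': 7, 'm': 10, 'z': 2, 'd': 12}
store['n'] = 8 → {'p': 7, 'm': 10, 'z': 2, 'd': 12, 'n': 8}
store['d'] = store['p']+5 = 12 → {'p': 7, 'm': 10, 'z': 2, 'd': 12, 'n': 8}
del 'm' → {'p': 7, 'z': 2, 'd': 12, 'n': 8}
store['g'] = 3 → {'p': 7, 'z': 2, 'd': 12, 'n': 8, 'g': 3}
del 'g' → {'p': 7, 'z': 2, 'd': 12, 'n': 8}
sum of values = 29

29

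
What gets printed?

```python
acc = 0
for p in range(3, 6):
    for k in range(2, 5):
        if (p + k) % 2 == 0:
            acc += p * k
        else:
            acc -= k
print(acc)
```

33

p=3,k=2: odd sum, acc = 0-2 = -2
p=3,k=3: even sum, acc = (-2)+9 = 7
p=3,k=4: odd sum, acc = 7-4 = 3
p=4,k=2: even sum, acc = 3+8 = 11
p=4,k=3: odd sum, acc = 11-3 = 8
p=4,k=4: even sum, acc = 8+16 = 24
p=5,k=2: odd sum, acc = 24-2 = 22
p=5,k=3: even sum, acc = 22+15 = 37
p=5,k=4: odd sum, acc = 37-4 = 33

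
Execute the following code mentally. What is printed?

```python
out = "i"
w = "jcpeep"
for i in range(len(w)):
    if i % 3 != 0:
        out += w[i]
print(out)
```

i=0: skip
i=1: add 'c' → 'ic'
i=2: add 'p' → 'icp'
i=3: skip
i=4: add 'e' → 'icpe'
i=5: add 'p' → 'icpep'

icpep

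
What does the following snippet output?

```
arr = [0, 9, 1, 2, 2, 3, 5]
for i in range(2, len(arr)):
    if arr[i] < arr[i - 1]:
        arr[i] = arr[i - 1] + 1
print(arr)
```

i=2: 1<9, arr[2] = 9+1 = 10 → [0, 9, 10, 2, 2, 3, 5]
i=3: 2<10, arr[3] = 10+1 = 11 → [0, 9, 10, 11, 2, 3, 5]
i=4: 2<11, arr[4] = 11+1 = 12 → [0, 9, 10, 11, 12, 3, 5]
i=5: 3<12, arr[5] = 12+1 = 13 → [0, 9, 10, 11, 12, 13, 5]
i=6: 5<13, arr[6] = 13+1 = 14 → [0, 9, 10, 11, 12, 13, 14]

[0, 9, 10, 11, 12, 13, 14]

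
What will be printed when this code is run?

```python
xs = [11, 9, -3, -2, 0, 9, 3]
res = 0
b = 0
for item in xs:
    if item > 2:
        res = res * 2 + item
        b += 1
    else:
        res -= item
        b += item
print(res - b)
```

item=11: >2, res = 0*2+11 = 11; b=1
item=9: >2, res = 11*2+9 = 31; b=2
item=-3: not >2, res = 31-(-3) = 34; b=-1
item=-2: not >2, res = 34-(-2) = 36; b=-3
item=0: not >2, res = 36-0 = 36; b=-3
item=9: >2, res = 36*2+9 = 81; b=-2
item=3: >2, res = 81*2+3 = 165; b=-1
res-b = 165-(-1) = 166

166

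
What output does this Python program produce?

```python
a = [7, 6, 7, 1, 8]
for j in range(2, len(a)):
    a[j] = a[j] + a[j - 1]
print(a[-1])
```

j=2: a[2] = 7+6 = 13 → [7, 6, 13, 1, 8]
j=3: a[3] = 1+13 = 14 → [7, 6, 13, 14, 8]
j=4: a[4] = 8+14 = 22 → [7, 6, 13, 14, 22]

22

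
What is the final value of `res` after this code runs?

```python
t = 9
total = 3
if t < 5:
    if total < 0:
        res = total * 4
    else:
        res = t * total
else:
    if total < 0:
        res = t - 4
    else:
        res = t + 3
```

12

t=9, total=3
t < 5 is False; total < 0 is False
→ res = t + 3 = 12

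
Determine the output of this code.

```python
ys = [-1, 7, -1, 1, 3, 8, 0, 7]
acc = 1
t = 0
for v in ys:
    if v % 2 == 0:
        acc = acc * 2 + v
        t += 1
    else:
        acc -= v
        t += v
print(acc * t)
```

v=-1: not even, acc = 1-(-1) = 2; t=-1
v=7: not even, acc = 2-7 = -5; t=6
v=-1: not even, acc = (-5)-(-1) = -4; t=5
v=1: not even, acc = (-4)-1 = -5; t=6
v=3: not even, acc = (-5)-3 = -8; t=9
v=8: even, acc = (-8)*2+8 = -8; t=10
v=0: even, acc = (-8)*2+0 = -16; t=11
v=7: not even, acc = (-16)-7 = -23; t=18
acc*t = (-23)*18 = -414

-414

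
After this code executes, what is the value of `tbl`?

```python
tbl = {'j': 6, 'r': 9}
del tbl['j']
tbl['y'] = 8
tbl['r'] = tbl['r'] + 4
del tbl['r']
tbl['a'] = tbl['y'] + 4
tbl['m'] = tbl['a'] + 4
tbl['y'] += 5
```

del 'j' → {'r': 9}
tbl['y'] = 8 → {'r': 9, 'y': 8}
tbl['r'] = tbl['r']+4 = 13 → {'r': 13, 'y': 8}
del 'r' → {'y': 8}
tbl['a'] = tbl['y']+4 = 12 → {'y': 8, 'a': 12}
tbl['m'] = tbl['a']+4 = 16 → {'y': 8, 'a': 12, 'm': 16}
tbl['y'] = 8+5 = 13 → {'y': 13, 'a': 12, 'm': 16}

{'y': 13, 'a': 12, 'm': 16}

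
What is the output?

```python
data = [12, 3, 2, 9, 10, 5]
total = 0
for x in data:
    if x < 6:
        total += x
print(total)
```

10

x=12: not <6
x=3: <6, total = 0+3 = 3
x=2: <6, total = 3+2 = 5
x=9: not <6
x=10: not <6
x=5: <6, total = 5+5 = 10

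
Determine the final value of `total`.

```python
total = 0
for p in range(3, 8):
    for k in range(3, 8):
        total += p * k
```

625

p=3,k=3: total = 0+9 = 9
p=3,k=4: total = 9+12 = 21
p=3,k=5: total = 21+15 = 36
p=3,k=6: total = 36+18 = 54
p=3,k=7: total = 54+21 = 75
p=4,k=3: total = 75+12 = 87
p=4,k=4: total = 87+16 = 103
p=4,k=5: total = 103+20 = 123
p=4,k=6: total = 123+24 = 147
p=4,k=7: total = 147+28 = 175
p=5,k=3: total = 175+15 = 190
p=5,k=4: total = 190+20 = 210
p=5,k=5: total = 210+25 = 235
p=5,k=6: total = 235+30 = 265
p=5,k=7: total = 265+35 = 300
p=6,k=3: total = 300+18 = 318
p=6,k=4: total = 318+24 = 342
p=6,k=5: total = 342+30 = 372
p=6,k=6: total = 372+36 = 408
p=6,k=7: total = 408+42 = 450
p=7,k=3: total = 450+21 = 471
p=7,k=4: total = 471+28 = 499
p=7,k=5: total = 499+35 = 534
p=7,k=6: total = 534+42 = 576
p=7,k=7: total = 576+49 = 625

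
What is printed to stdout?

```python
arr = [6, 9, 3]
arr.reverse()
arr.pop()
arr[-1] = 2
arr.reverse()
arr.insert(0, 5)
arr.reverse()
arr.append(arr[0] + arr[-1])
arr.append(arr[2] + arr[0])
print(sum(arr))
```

reverse → [3, 9, 6]
pop() removes 6 → [3, 9]
arr[-1] = 2 → [3, 2]
reverse → [2, 3]
insert 5 at 0 → [5, 2, 3]
reverse → [3, 2, 5]
append arr[0]+arr[-1] = 3+5 = 8 → [3, 2, 5, 8]
append arr[2]+arr[0] = 5+3 = 8 → [3, 2, 5, 8, 8]
sum = 26

26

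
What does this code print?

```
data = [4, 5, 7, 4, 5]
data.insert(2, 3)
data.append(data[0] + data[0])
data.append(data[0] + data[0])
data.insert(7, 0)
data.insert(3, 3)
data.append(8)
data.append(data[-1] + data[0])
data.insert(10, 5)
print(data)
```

insert 3 at 2 → [4, 5, 3, 7, 4, 5]
append data[0]+data[0] = 4+4 = 8 → [4, 5, 3, 7, 4, 5, 8]
append data[0]+data[0] = 4+4 = 8 → [4, 5, 3, 7, 4, 5, 8, 8]
insert 0 at 7 → [4, 5, 3, 7, 4, 5, 8, 0, 8]
insert 3 at 3 → [4, 5, 3, 3, 7, 4, 5, 8, 0, 8]
append 8 → [4, 5, 3, 3, 7, 4, 5, 8, 0, 8, 8]
append data[-1]+data[0] = 8+4 = 12 → [4, 5, 3, 3, 7, 4, 5, 8, 0, 8, 8, 12]
insert 5 at 10 → [4, 5, 3, 3, 7, 4, 5, 8, 0, 8, 5, 8, 12]

[4, 5, 3, 3, 7, 4, 5, 8, 0, 8, 5, 8, 12]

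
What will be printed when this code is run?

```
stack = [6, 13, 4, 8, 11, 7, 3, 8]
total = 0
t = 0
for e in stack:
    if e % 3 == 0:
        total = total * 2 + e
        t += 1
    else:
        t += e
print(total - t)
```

-38

e=6: %3==0, total = 0*2+6 = 6; t=1
e=13: not %3==0; t=14
e=4: not %3==0; t=18
e=8: not %3==0; t=26
e=11: not %3==0; t=37
e=7: not %3==0; t=44
e=3: %3==0, total = 6*2+3 = 15; t=45
e=8: not %3==0; t=53
total-t = 15-53 = -38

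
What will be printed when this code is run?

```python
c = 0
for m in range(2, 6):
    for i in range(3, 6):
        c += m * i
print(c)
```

168

m=2,i=3: c = 0+6 = 6
m=2,i=4: c = 6+8 = 14
m=2,i=5: c = 14+10 = 24
m=3,i=3: c = 24+9 = 33
m=3,i=4: c = 33+12 = 45
m=3,i=5: c = 45+15 = 60
m=4,i=3: c = 60+12 = 72
m=4,i=4: c = 72+16 = 88
m=4,i=5: c = 88+20 = 108
m=5,i=3: c = 108+15 = 123
m=5,i=4: c = 123+20 = 143
m=5,i=5: c = 143+25 = 168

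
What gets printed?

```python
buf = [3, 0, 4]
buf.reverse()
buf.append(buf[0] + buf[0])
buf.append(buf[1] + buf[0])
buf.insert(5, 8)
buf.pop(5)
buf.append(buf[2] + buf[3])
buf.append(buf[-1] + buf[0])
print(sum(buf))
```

45

reverse → [4, 0, 3]
append buf[0]+buf[0] = 4+4 = 8 → [4, 0, 3, 8]
append buf[1]+buf[0] = 0+4 = 4 → [4, 0, 3, 8, 4]
insert 8 at 5 → [4, 0, 3, 8, 4, 8]
pop(5) removes 8 → [4, 0, 3, 8, 4]
append buf[2]+buf[3] = 3+8 = 11 → [4, 0, 3, 8, 4, 11]
append buf[-1]+buf[0] = 11+4 = 15 → [4, 0, 3, 8, 4, 11, 15]
sum = 45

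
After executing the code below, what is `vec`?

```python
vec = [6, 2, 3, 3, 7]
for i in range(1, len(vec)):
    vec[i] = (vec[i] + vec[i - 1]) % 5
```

[6, 3, 1, 4, 1]

i=1: vec[1] = (2+6)%5 = 3 → [6, 3, 3, 3, 7]
i=2: vec[2] = (3+3)%5 = 1 → [6, 3, 1, 3, 7]
i=3: vec[3] = (3+1)%5 = 4 → [6, 3, 1, 4, 7]
i=4: vec[4] = (7+4)%5 = 1 → [6, 3, 1, 4, 1]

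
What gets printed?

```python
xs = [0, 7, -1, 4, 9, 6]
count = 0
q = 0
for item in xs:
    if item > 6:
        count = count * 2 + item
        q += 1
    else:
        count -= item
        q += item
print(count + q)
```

item=0: not >6, count = 0-0 = 0; q=0
item=7: >6, count = 0*2+7 = 7; q=1
item=-1: not >6, count = 7-(-1) = 8; q=0
item=4: not >6, count = 8-4 = 4; q=4
item=9: >6, count = 4*2+9 = 17; q=5
item=6: not >6, count = 17-6 = 11; q=11
count+q = 11+11 = 22

22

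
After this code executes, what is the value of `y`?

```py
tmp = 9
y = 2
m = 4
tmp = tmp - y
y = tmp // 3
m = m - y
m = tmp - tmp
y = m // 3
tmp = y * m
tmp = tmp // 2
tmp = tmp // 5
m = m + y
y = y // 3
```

tmp = 9-2 = 7
y = 7//3 = 2
m = 4-2 = 2
m = 7-7 = 0
y = 0//3 = 0
tmp = 0*0 = 0
tmp = 0//2 = 0
tmp = 0//5 = 0
m = 0+0 = 0
y = 0//3 = 0

0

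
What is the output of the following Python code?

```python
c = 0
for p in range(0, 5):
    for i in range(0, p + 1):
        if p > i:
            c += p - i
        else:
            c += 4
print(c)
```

p=0,i=0: not 0>0, c = 0+4 = 4
p=1,i=0: 1>0, c = 4+1 = 5
p=1,i=1: not 1>1, c = 5+4 = 9
p=2,i=0: 2>0, c = 9+2 = 11
p=2,i=1: 2>1, c = 11+1 = 12
p=2,i=2: not 2>2, c = 12+4 = 16
p=3,i=0: 3>0, c = 16+3 = 19
p=3,i=1: 3>1, c = 19+2 = 21
p=3,i=2: 3>2, c = 21+1 = 22
p=3,i=3: not 3>3, c = 22+4 = 26
p=4,i=0: 4>0, c = 26+4 = 30
p=4,i=1: 4>1, c = 30+3 = 33
p=4,i=2: 4>2, c = 33+2 = 35
p=4,i=3: 4>3, c = 35+1 = 36
p=4,i=4: not 4>4, c = 36+4 = 40

40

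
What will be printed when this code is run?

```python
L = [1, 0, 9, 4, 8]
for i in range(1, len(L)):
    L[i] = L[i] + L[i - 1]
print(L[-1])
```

i=1: L[1] = 0+1 = 1 → [1, 1, 9, 4, 8]
i=2: L[2] = 9+1 = 10 → [1, 1, 10, 4, 8]
i=3: L[3] = 4+10 = 14 → [1, 1, 10, 14, 8]
i=4: L[4] = 8+14 = 22 → [1, 1, 10, 14, 22]

22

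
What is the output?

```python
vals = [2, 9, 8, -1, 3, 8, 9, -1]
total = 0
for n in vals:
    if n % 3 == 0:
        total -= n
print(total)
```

-21

n=2: not %3==0
n=9: %3==0, total = 0-9 = -9
n=8: not %3==0
n=-1: not %3==0
n=3: %3==0, total = (-9)-3 = -12
n=8: not %3==0
n=9: %3==0, total = (-12)-9 = -21
n=-1: not %3==0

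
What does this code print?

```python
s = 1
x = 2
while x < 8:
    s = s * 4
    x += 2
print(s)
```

64

x=2: s = 1*4 = 4
x=4: s = 4*4 = 16
x=6: s = 16*4 = 64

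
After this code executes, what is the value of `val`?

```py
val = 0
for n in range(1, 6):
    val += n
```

15

n=1: val = 0+1 = 1
n=2: val = 1+2 = 3
n=3: val = 3+3 = 6
n=4: val = 6+4 = 10
n=5: val = 10+5 = 15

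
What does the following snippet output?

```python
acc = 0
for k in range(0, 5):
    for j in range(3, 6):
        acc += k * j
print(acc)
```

k=0,j=3: acc = 0+0 = 0
k=0,j=4: acc = 0+0 = 0
k=0,j=5: acc = 0+0 = 0
k=1,j=3: acc = 0+3 = 3
k=1,j=4: acc = 3+4 = 7
k=1,j=5: acc = 7+5 = 12
k=2,j=3: acc = 12+6 = 18
k=2,j=4: acc = 18+8 = 26
k=2,j=5: acc = 26+10 = 36
k=3,j=3: acc = 36+9 = 45
k=3,j=4: acc = 45+12 = 57
k=3,j=5: acc = 57+15 = 72
k=4,j=3: acc = 72+12 = 84
k=4,j=4: acc = 84+16 = 100
k=4,j=5: acc = 100+20 = 120

120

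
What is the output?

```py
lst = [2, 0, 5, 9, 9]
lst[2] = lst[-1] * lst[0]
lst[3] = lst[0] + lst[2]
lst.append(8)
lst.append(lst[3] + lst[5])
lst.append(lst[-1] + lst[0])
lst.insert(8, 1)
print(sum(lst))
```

116

lst[2] = lst[-1]*lst[0] = 9*2 = 18 → [2, 0, 18, 9, 9]
lst[3] = lst[0]+lst[2] = 2+18 = 20 → [2, 0, 18, 20, 9]
append 8 → [2, 0, 18, 20, 9, 8]
append lst[3]+lst[5] = 20+8 = 28 → [2, 0, 18, 20, 9, 8, 28]
append lst[-1]+lst[0] = 28+2 = 30 → [2, 0, 18, 20, 9, 8, 28, 30]
insert 1 at 8 → [2, 0, 18, 20, 9, 8, 28, 30, 1]
sum = 116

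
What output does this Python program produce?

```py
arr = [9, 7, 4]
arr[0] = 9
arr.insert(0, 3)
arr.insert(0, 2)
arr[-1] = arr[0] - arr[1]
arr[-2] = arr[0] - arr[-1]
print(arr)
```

[2, 3, 9, 3, -1]

arr[0] = 9 → [9, 7, 4]
insert 3 at 0 → [3, 9, 7, 4]
insert 2 at 0 → [2, 3, 9, 7, 4]
arr[-1] = arr[0]-arr[1] = 2-3 = -1 → [2, 3, 9, 7, -1]
arr[-2] = arr[0]-arr[-1] = 2-(-1) = 3 → [2, 3, 9, 3, -1]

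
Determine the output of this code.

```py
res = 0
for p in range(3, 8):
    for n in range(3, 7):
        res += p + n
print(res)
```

190

p=3,n=3: res = 0+6 = 6
p=3,n=4: res = 6+7 = 13
p=3,n=5: res = 13+8 = 21
p=3,n=6: res = 21+9 = 30
p=4,n=3: res = 30+7 = 37
p=4,n=4: res = 37+8 = 45
p=4,n=5: res = 45+9 = 54
p=4,n=6: res = 54+10 = 64
p=5,n=3: res = 64+8 = 72
p=5,n=4: res = 72+9 = 81
p=5,n=5: res = 81+10 = 91
p=5,n=6: res = 91+11 = 102
p=6,n=3: res = 102+9 = 111
p=6,n=4: res = 111+10 = 121
p=6,n=5: res = 121+11 = 132
p=6,n=6: res = 132+12 = 144
p=7,n=3: res = 144+10 = 154
p=7,n=4: res = 154+11 = 165
p=7,n=5: res = 165+12 = 177
p=7,n=6: res = 177+13 = 190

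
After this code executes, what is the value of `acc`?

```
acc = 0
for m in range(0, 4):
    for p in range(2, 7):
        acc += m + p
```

m=0,p=2: acc = 0+2 = 2
m=0,p=3: acc = 2+3 = 5
m=0,p=4: acc = 5+4 = 9
m=0,p=5: acc = 9+5 = 14
m=0,p=6: acc = 14+6 = 20
m=1,p=2: acc = 20+3 = 23
m=1,p=3: acc = 23+4 = 27
m=1,p=4: acc = 27+5 = 32
m=1,p=5: acc = 32+6 = 38
m=1,p=6: acc = 38+7 = 45
m=2,p=2: acc = 45+4 = 49
m=2,p=3: acc = 49+5 = 54
m=2,p=4: acc = 54+6 = 60
m=2,p=5: acc = 60+7 = 67
m=2,p=6: acc = 67+8 = 75
m=3,p=2: acc = 75+5 = 80
m=3,p=3: acc = 80+6 = 86
m=3,p=4: acc = 86+7 = 93
m=3,p=5: acc = 93+8 = 101
m=3,p=6: acc = 101+9 = 110

110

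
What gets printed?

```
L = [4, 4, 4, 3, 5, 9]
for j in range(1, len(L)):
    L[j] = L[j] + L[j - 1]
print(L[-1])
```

j=1: L[1] = 4+4 = 8 → [4, 8, 4, 3, 5, 9]
j=2: L[2] = 4+8 = 12 → [4, 8, 12, 3, 5, 9]
j=3: L[3] = 3+12 = 15 → [4, 8, 12, 15, 5, 9]
j=4: L[4] = 5+15 = 20 → [4, 8, 12, 15, 20, 9]
j=5: L[5] = 9+20 = 29 → [4, 8, 12, 15, 20, 29]

29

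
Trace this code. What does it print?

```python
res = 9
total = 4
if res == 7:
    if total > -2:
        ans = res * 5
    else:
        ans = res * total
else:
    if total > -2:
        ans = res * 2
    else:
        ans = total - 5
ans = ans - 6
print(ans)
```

12

res=9, total=4
res == 7 is False; total > -2 is True
→ ans = res * 2 = 18
ans = 18-6 = 12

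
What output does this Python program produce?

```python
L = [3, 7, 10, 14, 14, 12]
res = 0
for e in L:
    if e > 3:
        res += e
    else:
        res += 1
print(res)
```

58

e=3: not >3, res = 0+1 = 1
e=7: >3, res = 1+7 = 8
e=10: >3, res = 8+10 = 18
e=14: >3, res = 18+14 = 32
e=14: >3, res = 32+14 = 46
e=12: >3, res = 46+12 = 58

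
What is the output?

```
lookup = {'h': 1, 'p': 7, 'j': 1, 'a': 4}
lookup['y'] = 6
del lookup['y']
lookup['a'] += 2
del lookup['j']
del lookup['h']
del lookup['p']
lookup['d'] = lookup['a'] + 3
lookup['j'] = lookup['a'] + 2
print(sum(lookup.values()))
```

lookup['y'] = 6 → {'h': 1, 'p': 7, 'j': 1, 'a': 4, 'y': 6}
del 'y' → {'h': 1, 'p': 7, 'j': 1, 'a': 4}
lookup['a'] = 4+2 = 6 → {'h': 1, 'p': 7, 'j': 1, 'a': 6}
del 'j' → {'h': 1, 'p': 7, 'a': 6}
del 'h' → {'p': 7, 'a': 6}
del 'p' → {'a': 6}
lookup['d'] = lookup['a']+3 = 9 → {'a': 6, 'd': 9}
lookup['j'] = lookup['a']+2 = 8 → {'a': 6, 'd': 9, 'j': 8}
sum of values = 23

23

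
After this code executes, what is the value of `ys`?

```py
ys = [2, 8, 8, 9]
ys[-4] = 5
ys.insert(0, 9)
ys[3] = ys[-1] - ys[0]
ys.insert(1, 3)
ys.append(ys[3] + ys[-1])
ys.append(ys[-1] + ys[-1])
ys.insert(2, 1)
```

ys[-4] = 5 → [5, 8, 8, 9]
insert 9 at 0 → [9, 5, 8, 8, 9]
ys[3] = ys[-1]-ys[0] = 9-9 = 0 → [9, 5, 8, 0, 9]
insert 3 at 1 → [9, 3, 5, 8, 0, 9]
append ys[3]+ys[-1] = 8+9 = 17 → [9, 3, 5, 8, 0, 9, 17]
append ys[-1]+ys[-1] = 17+17 = 34 → [9, 3, 5, 8, 0, 9, 17, 34]
insert 1 at 2 → [9, 3, 1, 5, 8, 0, 9, 17, 34]

[9, 3, 1, 5, 8, 0, 9, 17, 34]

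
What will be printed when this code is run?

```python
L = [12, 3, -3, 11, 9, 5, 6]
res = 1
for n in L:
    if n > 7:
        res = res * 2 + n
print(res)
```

n=12: >7, res = 1*2+12 = 14
n=3: not >7
n=-3: not >7
n=11: >7, res = 14*2+11 = 39
n=9: >7, res = 39*2+9 = 87
n=5: not >7
n=6: not >7

87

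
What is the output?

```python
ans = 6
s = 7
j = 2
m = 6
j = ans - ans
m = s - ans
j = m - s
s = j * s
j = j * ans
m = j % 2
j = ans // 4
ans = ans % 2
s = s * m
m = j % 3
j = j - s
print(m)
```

1

j = 6-6 = 0
m = 7-6 = 1
j = 1-7 = -6
s = (-6)*7 = -42
j = (-6)*6 = -36
m = (-36)%2 = 0
j = 6//4 = 1
ans = 6%2 = 0
s = (-42)*0 = 0
m = 1%3 = 1
j = 1-0 = 1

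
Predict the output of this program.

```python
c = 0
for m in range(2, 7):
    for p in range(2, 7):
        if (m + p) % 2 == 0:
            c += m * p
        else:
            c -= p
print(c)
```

160

m=2,p=2: even sum, c = 0+4 = 4
m=2,p=3: odd sum, c = 4-3 = 1
m=2,p=4: even sum, c = 1+8 = 9
m=2,p=5: odd sum, c = 9-5 = 4
m=2,p=6: even sum, c = 4+12 = 16
m=3,p=2: odd sum, c = 16-2 = 14
m=3,p=3: even sum, c = 14+9 = 23
m=3,p=4: odd sum, c = 23-4 = 19
m=3,p=5: even sum, c = 19+15 = 34
m=3,p=6: odd sum, c = 34-6 = 28
m=4,p=2: even sum, c = 28+8 = 36
m=4,p=3: odd sum, c = 36-3 = 33
m=4,p=4: even sum, c = 33+16 = 49
m=4,p=5: odd sum, c = 49-5 = 44
m=4,p=6: even sum, c = 44+24 = 68
m=5,p=2: odd sum, c = 68-2 = 66
m=5,p=3: even sum, c = 66+15 = 81
m=5,p=4: odd sum, c = 81-4 = 77
m=5,p=5: even sum, c = 77+25 = 102
m=5,p=6: odd sum, c = 102-6 = 96
m=6,p=2: even sum, c = 96+12 = 108
m=6,p=3: odd sum, c = 108-3 = 105
m=6,p=4: even sum, c = 105+24 = 129
m=6,p=5: odd sum, c = 129-5 = 124
m=6,p=6: even sum, c = 124+36 = 160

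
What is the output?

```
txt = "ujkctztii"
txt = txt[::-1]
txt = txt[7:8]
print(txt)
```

j

reverse → 'iitztckju'
slice [7:8] → 'j'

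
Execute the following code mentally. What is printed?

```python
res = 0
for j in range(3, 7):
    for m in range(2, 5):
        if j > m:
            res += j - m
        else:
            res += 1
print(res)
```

22

j=3,m=2: 3>2, res = 0+1 = 1
j=3,m=3: not 3>3, res = 1+1 = 2
j=3,m=4: not 3>4, res = 2+1 = 3
j=4,m=2: 4>2, res = 3+2 = 5
j=4,m=3: 4>3, res = 5+1 = 6
j=4,m=4: not 4>4, res = 6+1 = 7
j=5,m=2: 5>2, res = 7+3 = 10
j=5,m=3: 5>3, res = 10+2 = 12
j=5,m=4: 5>4, res = 12+1 = 13
j=6,m=2: 6>2, res = 13+4 = 17
j=6,m=3: 6>3, res = 17+3 = 20
j=6,m=4: 6>4, res = 20+2 = 22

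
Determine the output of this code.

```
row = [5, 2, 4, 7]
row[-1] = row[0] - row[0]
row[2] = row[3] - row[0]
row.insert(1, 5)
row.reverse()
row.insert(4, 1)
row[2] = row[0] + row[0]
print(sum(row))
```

6

row[-1] = row[0]-row[0] = 5-5 = 0 → [5, 2, 4, 0]
row[2] = row[3]-row[0] = 0-5 = -5 → [5, 2, -5, 0]
insert 5 at 1 → [5, 5, 2, -5, 0]
reverse → [0, -5, 2, 5, 5]
insert 1 at 4 → [0, -5, 2, 5, 1, 5]
row[2] = row[0]+row[0] = 0+0 = 0 → [0, -5, 0, 5, 1, 5]
sum = 6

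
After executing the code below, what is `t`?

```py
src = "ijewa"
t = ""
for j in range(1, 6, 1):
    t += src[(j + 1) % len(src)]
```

'ewaij'

j=1: add src[2]='e' → 'e'
j=2: add src[3]='w' → 'ew'
j=3: add src[4]='a' → 'ewa'
j=4: add src[0]='i' → 'ewai'
j=5: add src[1]='j' → 'ewaij'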